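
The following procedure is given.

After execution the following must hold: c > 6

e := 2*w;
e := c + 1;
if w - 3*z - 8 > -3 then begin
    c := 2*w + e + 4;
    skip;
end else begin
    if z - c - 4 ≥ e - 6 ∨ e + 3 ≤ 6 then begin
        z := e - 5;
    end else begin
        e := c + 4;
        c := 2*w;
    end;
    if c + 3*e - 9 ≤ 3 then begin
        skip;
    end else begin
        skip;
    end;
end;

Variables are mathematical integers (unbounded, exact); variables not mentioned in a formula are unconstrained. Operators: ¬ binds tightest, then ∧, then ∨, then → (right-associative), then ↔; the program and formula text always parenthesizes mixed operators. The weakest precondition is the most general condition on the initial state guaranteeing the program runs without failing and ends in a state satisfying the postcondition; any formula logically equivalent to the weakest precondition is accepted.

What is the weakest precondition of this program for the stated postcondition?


Working backward. After the program, c > 6 must hold.
Then branch requires e + 2*w > 2; else branch requires ((z ≥ c + e - 2 ∨ e ≤ 3) → ((c + 3*e ≤ 12 → c > 6) ∧ ((¬(c + 3*e ≤ 12)) → c > 6))) ∧ ((¬(z ≥ c + e - 2 ∨ e ≤ 3)) → ((3*c + 2*w ≤ 0 → 2*w > 6) ∧ ((¬(3*c + 2*w ≤ 0)) → 2*w > 6))).
Before the if: (w > 3*z + 5 → e + 2*w > 2) ∧ ((¬(w > 3*z + 5)) → (((z ≥ c + e - 2 ∨ e ≤ 3) → ((c + 3*e ≤ 12 → c > 6) ∧ ((¬(c + 3*e ≤ 12)) → c > 6))) ∧ ((¬(z ≥ c + e - 2 ∨ e ≤ 3)) → ((3*c + 2*w ≤ 0 → 2*w > 6) ∧ ((¬(3*c + 2*w ≤ 0)) → 2*w > 6)))))
Before e := c + 1: (w > 3*z + 5 → c + 2*w > 1) ∧ ((¬(w > 3*z + 5)) → (((z ≥ 2*c - 1 ∨ c ≤ 2) → ((4*c ≤ 9 → c > 6) ∧ ((¬(4*c ≤ 9)) → c > 6))) ∧ ((¬(z ≥ 2*c - 1 ∨ c ≤ 2)) → ((3*c + 2*w ≤ 0 → 2*w > 6) ∧ ((¬(3*c + 2*w ≤ 0)) → 2*w > 6)))))
Before e := 2*w: (w > 3*z + 5 → c + 2*w > 1) ∧ ((¬(w > 3*z + 5)) → (((z ≥ 2*c - 1 ∨ c ≤ 2) → ((4*c ≤ 9 → c > 6) ∧ ((¬(4*c ≤ 9)) → c > 6))) ∧ ((¬(z ≥ 2*c - 1 ∨ c ≤ 2)) → ((3*c + 2*w ≤ 0 → 2*w > 6) ∧ ((¬(3*c + 2*w ≤ 0)) → 2*w > 6)))))
Answer: WP = (w > 3*z + 5 → c + 2*w > 1) ∧ ((¬(w > 3*z + 5)) → (((z ≥ 2*c - 1 ∨ c ≤ 2) → ((4*c ≤ 9 → c > 6) ∧ ((¬(4*c ≤ 9)) → c > 6))) ∧ ((¬(z ≥ 2*c - 1 ∨ c ≤ 2)) → ((3*c + 2*w ≤ 0 → 2*w > 6) ∧ ((¬(3*c + 2*w ≤ 0)) → 2*w > 6)))))


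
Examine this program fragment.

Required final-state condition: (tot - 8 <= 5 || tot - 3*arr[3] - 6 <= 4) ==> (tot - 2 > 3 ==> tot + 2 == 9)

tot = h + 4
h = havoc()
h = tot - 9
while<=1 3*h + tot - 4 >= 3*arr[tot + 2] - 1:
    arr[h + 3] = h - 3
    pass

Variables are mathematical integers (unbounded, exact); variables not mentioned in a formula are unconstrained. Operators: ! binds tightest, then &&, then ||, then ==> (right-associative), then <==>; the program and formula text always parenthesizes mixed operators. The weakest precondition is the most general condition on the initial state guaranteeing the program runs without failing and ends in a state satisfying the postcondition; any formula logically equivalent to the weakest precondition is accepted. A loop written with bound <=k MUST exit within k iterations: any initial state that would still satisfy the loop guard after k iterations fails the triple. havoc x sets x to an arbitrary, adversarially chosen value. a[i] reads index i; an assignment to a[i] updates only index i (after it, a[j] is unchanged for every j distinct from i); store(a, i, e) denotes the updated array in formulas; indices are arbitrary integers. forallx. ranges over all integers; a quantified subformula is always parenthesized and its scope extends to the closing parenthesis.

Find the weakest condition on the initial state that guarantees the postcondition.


Working backward. After the program, the postcondition (tot - 8 <= 5 || tot - 3*arr[3] - 6 <= 4) ==> (tot - 2 > 3 ==> tot + 2 == 9) must hold; in canonical form it is (tot <= 13 || tot <= 3*arr[3] + 10) ==> (tot > 5 ==> tot == 7).
Before the loop (bound <=1), unroll the exhaustion recursion (WP_0 = exit-now case; WP_j = one more guarded iteration, up to j = 1):
  WP_0: (!(3*h + tot >= 3*arr[tot + 2] + 3)) && ((tot <= 13 || tot <= 3*arr[3] + 10) ==> (tot > 5 ==> tot == 7))
  WP_1: (3*h + tot >= 3*arr[tot + 2] + 3 ==> ((!(3*h + tot >= 3*store(arr, h + 3, h - 3)[tot + 2] + 3)) && ((tot <= 13 || tot <= 3*store(arr, h + 3, h - 3)[3] + 10) ==> (tot > 5 ==> tot == 7)))) && ((!(3*h + tot >= 3*arr[tot + 2] + 3)) ==> ((tot <= 13 || tot <= 3*arr[3] + 10) ==> (tot > 5 ==> tot == 7)))
So before the loop: (3*h + tot >= 3*arr[tot + 2] + 3 ==> ((!(3*h + tot >= 3*store(arr, h + 3, h - 3)[tot + 2] + 3)) && ((tot <= 13 || tot <= 3*store(arr, h + 3, h - 3)[3] + 10) ==> (tot > 5 ==> tot == 7)))) && ((!(3*h + tot >= 3*arr[tot + 2] + 3)) ==> ((tot <= 13 || tot <= 3*arr[3] + 10) ==> (tot > 5 ==> tot == 7)))
Before h := tot - 9: (4*tot >= 3*arr[tot + 2] + 30 ==> ((!(4*tot >= 3*store(arr, tot - 6, tot - 12)[tot + 2] + 30)) && ((tot <= 13 || tot <= 3*store(arr, tot - 6, tot - 12)[3] + 10) ==> (tot > 5 ==> tot == 7)))) && ((!(4*tot >= 3*arr[tot + 2] + 30)) ==> ((tot <= 13 || tot <= 3*arr[3] + 10) ==> (tot > 5 ==> tot == 7)))
Before havoc h: (4*tot >= 3*arr[tot + 2] + 30 ==> ((!(4*tot >= 3*store(arr, tot - 6, tot - 12)[tot + 2] + 30)) && ((tot <= 13 || tot <= 3*store(arr, tot - 6, tot - 12)[3] + 10) ==> (tot > 5 ==> tot == 7)))) && ((!(4*tot >= 3*arr[tot + 2] + 30)) ==> ((tot <= 13 || tot <= 3*arr[3] + 10) ==> (tot > 5 ==> tot == 7)))
Before tot := h + 4: (4*h >= 3*arr[h + 6] + 14 ==> ((!(4*h >= 3*store(arr, h - 2, h - 8)[h + 6] + 14)) && ((h <= 9 || h <= 3*store(arr, h - 2, h - 8)[3] + 6) ==> (h > 1 ==> h == 3)))) && ((!(4*h >= 3*arr[h + 6] + 14)) ==> ((h <= 9 || h <= 3*arr[3] + 6) ==> (h > 1 ==> h == 3)))
Answer: WP = (4*h >= 3*arr[h + 6] + 14 ==> ((!(4*h >= 3*store(arr, h - 2, h - 8)[h + 6] + 14)) && ((h <= 9 || h <= 3*store(arr, h - 2, h - 8)[3] + 6) ==> (h > 1 ==> h == 3)))) && ((!(4*h >= 3*arr[h + 6] + 14)) ==> ((h <= 9 || h <= 3*arr[3] + 6) ==> (h > 1 ==> h == 3)))


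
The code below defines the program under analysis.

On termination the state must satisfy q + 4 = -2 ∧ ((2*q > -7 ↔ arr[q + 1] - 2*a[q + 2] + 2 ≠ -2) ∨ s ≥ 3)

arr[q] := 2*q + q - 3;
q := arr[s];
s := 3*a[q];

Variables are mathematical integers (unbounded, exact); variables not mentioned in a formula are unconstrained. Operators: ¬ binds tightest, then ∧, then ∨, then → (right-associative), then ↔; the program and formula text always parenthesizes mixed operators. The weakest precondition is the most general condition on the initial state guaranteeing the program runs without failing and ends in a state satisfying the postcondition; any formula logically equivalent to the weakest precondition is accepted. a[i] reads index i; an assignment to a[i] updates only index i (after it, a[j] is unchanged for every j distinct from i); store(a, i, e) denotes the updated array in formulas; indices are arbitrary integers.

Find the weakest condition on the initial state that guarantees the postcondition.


Working backward. After the program, the postcondition q + 4 = -2 ∧ ((2*q > -7 ↔ arr[q + 1] - 2*a[q + 2] + 2 ≠ -2) ∨ s ≥ 3) must hold; in canonical form it is q = -6 ∧ ((2*q > -7 ↔ arr[q + 1] ≠ 2*a[q + 2] - 4) ∨ s ≥ 3).
Before s := 3*a[q]: q = -6 ∧ ((2*q > -7 ↔ arr[q + 1] ≠ 2*a[q + 2] - 4) ∨ 3*a[q] ≥ 3)
Before q := arr[s]: arr[s] = -6 ∧ ((2*arr[s] > -7 ↔ arr[arr[s] + 1] ≠ 2*a[arr[s] + 2] - 4) ∨ 3*a[arr[s]] ≥ 3)
Before arr[q] := 2*q + q - 3: store(arr, q, 3*q - 3)[s] = -6 ∧ ((2*store(arr, q, 3*q - 3)[s] > -7 ↔ store(arr, q, 3*q - 3)[store(arr, q, 3*q - 3)[s] + 1] ≠ 2*a[store(arr, q, 3*q - 3)[s] + 2] - 4) ∨ 3*a[store(arr, q, 3*q - 3)[s]] ≥ 3)
Answer: WP = store(arr, q, 3*q - 3)[s] = -6 ∧ ((2*store(arr, q, 3*q - 3)[s] > -7 ↔ store(arr, q, 3*q - 3)[store(arr, q, 3*q - 3)[s] + 1] ≠ 2*a[store(arr, q, 3*q - 3)[s] + 2] - 4) ∨ 3*a[store(arr, q, 3*q - 3)[s]] ≥ 3)


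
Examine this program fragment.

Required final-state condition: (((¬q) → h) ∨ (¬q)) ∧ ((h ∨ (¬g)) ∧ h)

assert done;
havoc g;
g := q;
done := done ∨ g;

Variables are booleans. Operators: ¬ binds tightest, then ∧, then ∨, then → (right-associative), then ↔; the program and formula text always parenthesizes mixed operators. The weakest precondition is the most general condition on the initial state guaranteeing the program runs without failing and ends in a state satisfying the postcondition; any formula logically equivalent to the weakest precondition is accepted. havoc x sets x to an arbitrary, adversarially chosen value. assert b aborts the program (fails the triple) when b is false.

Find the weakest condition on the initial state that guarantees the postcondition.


Working backward. After the program, the postcondition (((¬q) → h) ∨ (¬q)) ∧ ((h ∨ (¬g)) ∧ h) must hold; in canonical form it is (((¬q) → h) ∨ (¬q)) ∧ (h ∨ (¬g)) ∧ h.
Before done := done ∨ g: (((¬q) → h) ∨ (¬q)) ∧ (h ∨ (¬g)) ∧ h
Before g := q: (((¬q) → h) ∨ (¬q)) ∧ (h ∨ (¬q)) ∧ h
Before havoc g: (((¬q) → h) ∨ (¬q)) ∧ (h ∨ (¬q)) ∧ h
Before assert done: done ∧ (((¬q) → h) ∨ (¬q)) ∧ (h ∨ (¬q)) ∧ h
Answer: WP = done ∧ (((¬q) → h) ∨ (¬q)) ∧ (h ∨ (¬q)) ∧ h


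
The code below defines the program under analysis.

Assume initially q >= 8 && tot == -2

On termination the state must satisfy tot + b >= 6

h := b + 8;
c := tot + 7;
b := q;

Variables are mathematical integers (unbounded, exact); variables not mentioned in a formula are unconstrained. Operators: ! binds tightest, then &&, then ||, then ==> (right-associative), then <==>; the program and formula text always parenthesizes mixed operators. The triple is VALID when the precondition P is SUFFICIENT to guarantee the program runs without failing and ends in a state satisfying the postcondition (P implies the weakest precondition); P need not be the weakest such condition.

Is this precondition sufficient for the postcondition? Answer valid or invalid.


Working backward. After the program, the postcondition tot + b >= 6 must hold; in canonical form it is b + tot >= 6.
Before b := q: q + tot >= 6
Before c := tot + 7: q + tot >= 6
Before h := b + 8: q + tot >= 6
The weakest precondition is q + tot >= 6.
Check whether q >= 8 && tot == -2 implies it.
Every state satisfying the precondition satisfies the weakest precondition: the implication holds.
Answer: valid


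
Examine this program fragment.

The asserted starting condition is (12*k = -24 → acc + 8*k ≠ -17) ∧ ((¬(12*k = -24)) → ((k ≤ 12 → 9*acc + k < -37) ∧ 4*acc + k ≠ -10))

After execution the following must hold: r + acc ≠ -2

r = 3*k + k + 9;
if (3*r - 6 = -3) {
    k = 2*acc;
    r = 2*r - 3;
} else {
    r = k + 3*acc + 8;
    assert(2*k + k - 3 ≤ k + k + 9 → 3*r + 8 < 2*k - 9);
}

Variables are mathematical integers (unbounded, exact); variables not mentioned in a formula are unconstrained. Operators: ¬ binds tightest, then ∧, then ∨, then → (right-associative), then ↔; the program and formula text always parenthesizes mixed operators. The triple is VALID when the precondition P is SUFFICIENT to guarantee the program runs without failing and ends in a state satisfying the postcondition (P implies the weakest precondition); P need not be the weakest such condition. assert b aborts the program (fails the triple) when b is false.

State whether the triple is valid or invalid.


Working backward. After the program, the postcondition r + acc ≠ -2 must hold; in canonical form it is acc + r ≠ -2.
Then branch requires acc + 2*r ≠ 1; else branch requires (k ≤ 12 → 9*acc + k < -41) ∧ 4*acc + k ≠ -10.
Before the if: (3*r = 3 → acc + 2*r ≠ 1) ∧ ((¬(3*r = 3)) → ((k ≤ 12 → 9*acc + k < -41) ∧ 4*acc + k ≠ -10))
Before r := 3*k + k + 9: (12*k = -24 → acc + 8*k ≠ -17) ∧ ((¬(12*k = -24)) → ((k ≤ 12 → 9*acc + k < -41) ∧ 4*acc + k ≠ -10))
The weakest precondition is (12*k = -24 → acc + 8*k ≠ -17) ∧ ((¬(12*k = -24)) → ((k ≤ 12 → 9*acc + k < -41) ∧ 4*acc + k ≠ -10)).
Check whether (12*k = -24 → acc + 8*k ≠ -17) ∧ ((¬(12*k = -24)) → ((k ≤ 12 → 9*acc + k < -37) ∧ 4*acc + k ≠ -10)) implies it.
Countermodel: at the initial state acc = -3, k = -11, the precondition holds but the weakest precondition fails.
Answer: invalid


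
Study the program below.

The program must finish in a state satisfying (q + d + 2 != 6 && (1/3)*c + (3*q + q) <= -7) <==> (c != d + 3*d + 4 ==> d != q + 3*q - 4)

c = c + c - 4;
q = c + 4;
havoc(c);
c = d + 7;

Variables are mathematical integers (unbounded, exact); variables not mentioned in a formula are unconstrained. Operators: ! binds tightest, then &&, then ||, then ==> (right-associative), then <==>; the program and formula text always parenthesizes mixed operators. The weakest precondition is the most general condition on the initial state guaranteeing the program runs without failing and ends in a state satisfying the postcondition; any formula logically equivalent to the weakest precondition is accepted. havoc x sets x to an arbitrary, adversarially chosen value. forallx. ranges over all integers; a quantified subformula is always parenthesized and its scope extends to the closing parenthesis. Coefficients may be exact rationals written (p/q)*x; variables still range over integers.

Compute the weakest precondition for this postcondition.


Working backward. After the program, the postcondition (q + d + 2 != 6 && (1/3)*c + (3*q + q) <= -7) <==> (c != d + 3*d + 4 ==> d != q + 3*q - 4) must hold; in canonical form it is (d + q != 4 && (1/3)*c + 4*q <= -7) <==> (c != 4*d + 4 ==> d != 4*q - 4).
Before c := d + 7: (d + q != 4 && (1/3)*d + 4*q <= -28/3) <==> (3*d != 3 ==> d != 4*q - 4)
Before havoc c: (d + q != 4 && (1/3)*d + 4*q <= -28/3) <==> (3*d != 3 ==> d != 4*q - 4)
Before q := c + 4: (c + d != 0 && 4*c + (1/3)*d <= -76/3) <==> (3*d != 3 ==> d != 4*c + 12)
Before c := c + c - 4: (2*c + d != 4 && 8*c + (1/3)*d <= -28/3) <==> (3*d != 3 ==> d != 8*c - 4)
Answer: WP = (2*c + d != 4 && 8*c + (1/3)*d <= -28/3) <==> (3*d != 3 ==> d != 8*c - 4)


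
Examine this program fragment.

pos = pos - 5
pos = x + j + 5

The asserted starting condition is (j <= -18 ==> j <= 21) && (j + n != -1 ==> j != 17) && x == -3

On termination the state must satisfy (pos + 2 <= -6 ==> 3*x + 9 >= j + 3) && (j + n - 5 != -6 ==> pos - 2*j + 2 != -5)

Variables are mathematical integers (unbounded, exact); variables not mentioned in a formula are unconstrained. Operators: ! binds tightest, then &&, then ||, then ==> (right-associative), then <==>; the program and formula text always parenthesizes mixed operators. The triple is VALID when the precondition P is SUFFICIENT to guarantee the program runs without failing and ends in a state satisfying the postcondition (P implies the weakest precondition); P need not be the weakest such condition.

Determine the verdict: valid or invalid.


Working backward. After the program, the postcondition (pos + 2 <= -6 ==> 3*x + 9 >= j + 3) && (j + n - 5 != -6 ==> pos - 2*j + 2 != -5) must hold; in canonical form it is (pos <= -8 ==> 3*x >= j - 6) && (j + n != -1 ==> pos != 2*j - 7).
Before pos := x + j + 5: (j + x <= -13 ==> 3*x >= j - 6) && (j + n != -1 ==> x != j - 12)
Before pos := pos - 5: (j + x <= -13 ==> 3*x >= j - 6) && (j + n != -1 ==> x != j - 12)
The weakest precondition is (j + x <= -13 ==> 3*x >= j - 6) && (j + n != -1 ==> x != j - 12).
Check whether (j <= -18 ==> j <= 21) && (j + n != -1 ==> j != 17) && x == -3 implies it.
Countermodel: at the initial state j = 9, n = -19, x = -3, the precondition holds but the weakest precondition fails.
Answer: invalid


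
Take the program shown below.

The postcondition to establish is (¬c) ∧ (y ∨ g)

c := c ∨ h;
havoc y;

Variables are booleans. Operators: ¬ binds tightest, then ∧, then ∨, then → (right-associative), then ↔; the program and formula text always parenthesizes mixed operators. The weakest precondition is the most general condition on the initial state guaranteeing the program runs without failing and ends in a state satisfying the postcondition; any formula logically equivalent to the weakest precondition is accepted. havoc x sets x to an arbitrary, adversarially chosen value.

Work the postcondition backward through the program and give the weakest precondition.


Working backward. After the program, (¬c) ∧ (y ∨ g) must hold.
Before havoc y: (¬c) ∧ g
Before c := c ∨ h: (¬(c ∨ h)) ∧ g
Answer: WP = (¬(c ∨ h)) ∧ g


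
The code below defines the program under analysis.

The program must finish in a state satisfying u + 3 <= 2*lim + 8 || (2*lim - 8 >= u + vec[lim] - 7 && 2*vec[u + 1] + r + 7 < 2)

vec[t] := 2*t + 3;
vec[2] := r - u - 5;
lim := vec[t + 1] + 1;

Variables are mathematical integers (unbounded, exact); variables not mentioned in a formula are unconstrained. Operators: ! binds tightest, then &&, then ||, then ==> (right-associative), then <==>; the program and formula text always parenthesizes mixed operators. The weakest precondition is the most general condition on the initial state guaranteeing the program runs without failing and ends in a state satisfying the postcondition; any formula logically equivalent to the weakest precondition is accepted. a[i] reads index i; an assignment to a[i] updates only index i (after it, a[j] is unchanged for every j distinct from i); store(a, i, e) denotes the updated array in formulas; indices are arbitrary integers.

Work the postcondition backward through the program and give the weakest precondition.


Working backward. After the program, the postcondition u + 3 <= 2*lim + 8 || (2*lim - 8 >= u + vec[lim] - 7 && 2*vec[u + 1] + r + 7 < 2) must hold; in canonical form it is u <= 2*lim + 5 || (2*lim >= vec[lim] + u + 1 && 2*vec[u + 1] + r < -5).
Before lim := vec[t + 1] + 1: u <= 2*vec[t + 1] + 7 || (2*vec[t + 1] >= vec[vec[t + 1] + 1] + u - 1 && 2*vec[u + 1] + r < -5)
Before vec[2] := r - u - 5: u <= 2*store(vec, 2, r - u - 5)[t + 1] + 7 || (2*store(vec, 2, r - u - 5)[t + 1] >= store(vec, 2, r - u - 5)[store(vec, 2, r - u - 5)[t + 1] + 1] + u - 1 && 2*store(vec, 2, r - u - 5)[u + 1] + r < -5)
Before vec[t] := 2*t + 3: u <= 2*store(store(vec, t, 2*t + 3), 2, r - u - 5)[t + 1] + 7 || (2*store(store(vec, t, 2*t + 3), 2, r - u - 5)[t + 1] >= store(store(vec, t, 2*t + 3), 2, r - u - 5)[store(store(vec, t, 2*t + 3), 2, r - u - 5)[t + 1] + 1] + u - 1 && 2*store(store(vec, t, 2*t + 3), 2, r - u - 5)[u + 1] + r < -5)
Answer: WP = u <= 2*store(store(vec, t, 2*t + 3), 2, r - u - 5)[t + 1] + 7 || (2*store(store(vec, t, 2*t + 3), 2, r - u - 5)[t + 1] >= store(store(vec, t, 2*t + 3), 2, r - u - 5)[store(store(vec, t, 2*t + 3), 2, r - u - 5)[t + 1] + 1] + u - 1 && 2*store(store(vec, t, 2*t + 3), 2, r - u - 5)[u + 1] + r < -5)


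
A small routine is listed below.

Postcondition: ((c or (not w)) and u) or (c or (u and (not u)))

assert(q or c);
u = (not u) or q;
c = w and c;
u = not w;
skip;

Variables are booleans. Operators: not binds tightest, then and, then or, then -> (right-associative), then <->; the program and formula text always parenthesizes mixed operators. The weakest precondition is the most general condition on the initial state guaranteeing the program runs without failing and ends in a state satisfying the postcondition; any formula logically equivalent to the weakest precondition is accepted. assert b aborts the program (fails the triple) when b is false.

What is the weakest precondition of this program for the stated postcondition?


Working backward. After the program, the postcondition ((c or (not w)) and u) or (c or (u and (not u))) must hold; in canonical form it is ((c or (not w)) and u) or c.
Before skip: ((c or (not w)) and u) or c
Before u := not w: ((c or (not w)) and (not w)) or c
Before c := w and c: (((w and c) or (not w)) and (not w)) or (w and c)
Before u := (not u) or q: (((w and c) or (not w)) and (not w)) or (w and c)
Before assert q or c: (q or c) and ((((w and c) or (not w)) and (not w)) or (w and c))
Answer: WP = (q or c) and ((((w and c) or (not w)) and (not w)) or (w and c))


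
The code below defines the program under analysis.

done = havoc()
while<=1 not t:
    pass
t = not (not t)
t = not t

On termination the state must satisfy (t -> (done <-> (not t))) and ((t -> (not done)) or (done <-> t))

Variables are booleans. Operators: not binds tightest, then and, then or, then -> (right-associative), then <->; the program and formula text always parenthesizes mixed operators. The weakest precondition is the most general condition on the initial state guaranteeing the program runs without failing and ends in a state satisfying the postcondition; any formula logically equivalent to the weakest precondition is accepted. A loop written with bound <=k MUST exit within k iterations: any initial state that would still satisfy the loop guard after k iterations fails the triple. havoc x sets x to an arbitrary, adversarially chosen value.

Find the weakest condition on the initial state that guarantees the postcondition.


Working backward. After the program, (t -> (done <-> (not t))) and ((t -> (not done)) or (done <-> t)) must hold.
Before t := not t: ((not t) -> (done <-> t)) and (((not t) -> (not done)) or (done <-> (not t)))
Before t := not (not t): ((not t) -> (done <-> t)) and (((not t) -> (not done)) or (done <-> (not t)))
Before the loop (bound <=1), unroll the exhaustion recursion (WP_0 = exit-now case; WP_j = one more guarded iteration, up to j = 1):
  WP_0: t and ((not t) -> (done <-> t)) and (((not t) -> (not done)) or (done <-> (not t)))
  WP_1: ((not t) -> (t and ((not t) -> (done <-> t)) and (((not t) -> (not done)) or (done <-> (not t))))) and (t -> (((not t) -> (done <-> t)) and (((not t) -> (not done)) or (done <-> (not t)))))
So before the loop: ((not t) -> (t and ((not t) -> (done <-> t)) and (((not t) -> (not done)) or (done <-> (not t))))) and (t -> (((not t) -> (done <-> t)) and (((not t) -> (not done)) or (done <-> (not t)))))
Before havoc done: ((not t) -> (t and ((not t) -> t))) and (t -> ((not t) -> t)) and ((not t) -> t)
Answer: WP = ((not t) -> (t and ((not t) -> t))) and (t -> ((not t) -> t)) and ((not t) -> t)


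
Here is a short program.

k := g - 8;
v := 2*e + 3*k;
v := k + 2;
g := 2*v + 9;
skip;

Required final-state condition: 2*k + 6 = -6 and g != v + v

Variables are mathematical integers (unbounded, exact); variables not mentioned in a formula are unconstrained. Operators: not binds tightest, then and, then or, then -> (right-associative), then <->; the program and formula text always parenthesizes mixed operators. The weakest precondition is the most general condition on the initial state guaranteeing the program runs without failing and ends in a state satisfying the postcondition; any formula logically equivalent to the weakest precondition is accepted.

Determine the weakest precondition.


Working backward. After the program, the postcondition 2*k + 6 = -6 and g != v + v must hold; in canonical form it is 2*k = -12 and g != 2*v.
Before skip: 2*k = -12 and g != 2*v
Before g := 2*v + 9: 2*k = -12
Before v := k + 2: 2*k = -12
Before v := 2*e + 3*k: 2*k = -12
Before k := g - 8: 2*g = 4
Answer: WP = 2*g = 4


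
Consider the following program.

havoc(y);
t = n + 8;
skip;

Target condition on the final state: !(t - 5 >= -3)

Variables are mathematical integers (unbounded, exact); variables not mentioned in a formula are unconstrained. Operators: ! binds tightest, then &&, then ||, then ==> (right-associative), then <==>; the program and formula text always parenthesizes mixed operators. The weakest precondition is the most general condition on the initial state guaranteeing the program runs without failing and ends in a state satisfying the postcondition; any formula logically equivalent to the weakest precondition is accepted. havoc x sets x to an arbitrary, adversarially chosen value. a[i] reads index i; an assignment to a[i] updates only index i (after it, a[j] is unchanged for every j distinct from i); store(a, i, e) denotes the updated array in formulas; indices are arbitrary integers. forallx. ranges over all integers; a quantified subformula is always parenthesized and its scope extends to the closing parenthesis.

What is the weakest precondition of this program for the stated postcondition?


Working backward. After the program, the postcondition !(t - 5 >= -3) must hold; in canonical form it is !(t >= 2).
Before skip: !(t >= 2)
Before t := n + 8: !(n >= -6)
Before havoc y: !(n >= -6)
Answer: WP = !(n >= -6)


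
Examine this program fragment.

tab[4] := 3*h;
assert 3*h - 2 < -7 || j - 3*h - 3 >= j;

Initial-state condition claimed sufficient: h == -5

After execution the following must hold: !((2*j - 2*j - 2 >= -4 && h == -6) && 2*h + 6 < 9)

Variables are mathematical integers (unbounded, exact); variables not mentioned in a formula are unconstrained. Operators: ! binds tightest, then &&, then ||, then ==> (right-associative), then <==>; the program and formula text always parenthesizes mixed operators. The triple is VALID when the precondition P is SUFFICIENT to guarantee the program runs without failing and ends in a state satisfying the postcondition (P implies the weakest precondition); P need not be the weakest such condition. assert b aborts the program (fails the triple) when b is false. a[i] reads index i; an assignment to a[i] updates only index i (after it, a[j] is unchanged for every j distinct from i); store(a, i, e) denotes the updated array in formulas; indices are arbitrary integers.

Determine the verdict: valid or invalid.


Working backward. After the program, the postcondition !((2*j - 2*j - 2 >= -4 && h == -6) && 2*h + 6 < 9) must hold; in canonical form it is !(h == -6 && 2*h < 3).
Before assert 3*h - 2 < -7 || j - 3*h - 3 >= j: (3*h < -5 || 3*h <= -3) && (!(h == -6 && 2*h < 3))
Before tab[4] := 3*h: (3*h < -5 || 3*h <= -3) && (!(h == -6 && 2*h < 3))
The weakest precondition is (3*h < -5 || 3*h <= -3) && (!(h == -6 && 2*h < 3)).
Check whether h == -5 implies it.
Every state satisfying the precondition satisfies the weakest precondition: the implication holds.
Answer: valid


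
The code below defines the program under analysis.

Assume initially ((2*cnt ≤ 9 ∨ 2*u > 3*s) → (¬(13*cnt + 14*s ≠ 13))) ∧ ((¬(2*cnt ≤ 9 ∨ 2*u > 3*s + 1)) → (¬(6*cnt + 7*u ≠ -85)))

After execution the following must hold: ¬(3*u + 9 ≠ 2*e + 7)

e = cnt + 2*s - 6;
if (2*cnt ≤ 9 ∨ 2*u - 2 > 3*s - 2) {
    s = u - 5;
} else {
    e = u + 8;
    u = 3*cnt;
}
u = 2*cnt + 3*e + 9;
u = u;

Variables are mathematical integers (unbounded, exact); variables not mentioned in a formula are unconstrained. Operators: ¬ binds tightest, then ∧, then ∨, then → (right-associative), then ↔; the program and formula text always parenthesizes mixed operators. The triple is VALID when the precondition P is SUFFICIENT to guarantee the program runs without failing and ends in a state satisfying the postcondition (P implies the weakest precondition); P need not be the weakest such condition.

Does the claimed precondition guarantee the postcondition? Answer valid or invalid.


Working backward. After the program, the postcondition ¬(3*u + 9 ≠ 2*e + 7) must hold; in canonical form it is ¬(3*u ≠ 2*e - 2).
Before u := u: ¬(3*u ≠ 2*e - 2)
Before u := 2*cnt + 3*e + 9: ¬(6*cnt + 7*e ≠ -29)
Then branch requires ¬(6*cnt + 7*e ≠ -29); else branch requires ¬(6*cnt + 7*u ≠ -85).
Before the if: ((2*cnt ≤ 9 ∨ 2*u > 3*s) → (¬(6*cnt + 7*e ≠ -29))) ∧ ((¬(2*cnt ≤ 9 ∨ 2*u > 3*s)) → (¬(6*cnt + 7*u ≠ -85)))
Before e := cnt + 2*s - 6: ((2*cnt ≤ 9 ∨ 2*u > 3*s) → (¬(13*cnt + 14*s ≠ 13))) ∧ ((¬(2*cnt ≤ 9 ∨ 2*u > 3*s)) → (¬(6*cnt + 7*u ≠ -85)))
The weakest precondition is ((2*cnt ≤ 9 ∨ 2*u > 3*s) → (¬(13*cnt + 14*s ≠ 13))) ∧ ((¬(2*cnt ≤ 9 ∨ 2*u > 3*s)) → (¬(6*cnt + 7*u ≠ -85))).
Check whether ((2*cnt ≤ 9 ∨ 2*u > 3*s) → (¬(13*cnt + 14*s ≠ 13))) ∧ ((¬(2*cnt ≤ 9 ∨ 2*u > 3*s + 1)) → (¬(6*cnt + 7*u ≠ -85))) implies it.
Every state satisfying the precondition satisfies the weakest precondition: the implication holds.
Answer: valid


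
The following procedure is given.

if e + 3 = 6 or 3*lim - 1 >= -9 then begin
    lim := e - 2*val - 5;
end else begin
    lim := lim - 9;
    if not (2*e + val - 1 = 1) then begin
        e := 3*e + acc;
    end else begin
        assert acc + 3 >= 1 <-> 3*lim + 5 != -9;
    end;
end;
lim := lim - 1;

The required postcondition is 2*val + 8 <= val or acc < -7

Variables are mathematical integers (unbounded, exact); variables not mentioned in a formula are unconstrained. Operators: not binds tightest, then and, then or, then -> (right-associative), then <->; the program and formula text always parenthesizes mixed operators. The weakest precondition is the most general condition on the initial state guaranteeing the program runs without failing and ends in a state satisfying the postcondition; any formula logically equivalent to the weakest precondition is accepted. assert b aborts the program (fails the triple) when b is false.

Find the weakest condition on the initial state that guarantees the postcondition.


Working backward. After the program, the postcondition 2*val + 8 <= val or acc < -7 must hold; in canonical form it is val <= -8 or acc < -7.
Before lim := lim - 1: val <= -8 or acc < -7
Then branch requires val <= -8 or acc < -7; else branch requires ((not (2*e + val = 2)) -> (val <= -8 or acc < -7)) and (2*e + val = 2 -> ((acc >= -2 <-> 3*lim != 13) and (val <= -8 or acc < -7))).
Before the if: ((e = 3 or 3*lim >= -8) -> (val <= -8 or acc < -7)) and ((not (e = 3 or 3*lim >= -8)) -> (((not (2*e + val = 2)) -> (val <= -8 or acc < -7)) and (2*e + val = 2 -> ((acc >= -2 <-> 3*lim != 13) and (val <= -8 or acc < -7)))))
Answer: WP = ((e = 3 or 3*lim >= -8) -> (val <= -8 or acc < -7)) and ((not (e = 3 or 3*lim >= -8)) -> (((not (2*e + val = 2)) -> (val <= -8 or acc < -7)) and (2*e + val = 2 -> ((acc >= -2 <-> 3*lim != 13) and (val <= -8 or acc < -7)))))


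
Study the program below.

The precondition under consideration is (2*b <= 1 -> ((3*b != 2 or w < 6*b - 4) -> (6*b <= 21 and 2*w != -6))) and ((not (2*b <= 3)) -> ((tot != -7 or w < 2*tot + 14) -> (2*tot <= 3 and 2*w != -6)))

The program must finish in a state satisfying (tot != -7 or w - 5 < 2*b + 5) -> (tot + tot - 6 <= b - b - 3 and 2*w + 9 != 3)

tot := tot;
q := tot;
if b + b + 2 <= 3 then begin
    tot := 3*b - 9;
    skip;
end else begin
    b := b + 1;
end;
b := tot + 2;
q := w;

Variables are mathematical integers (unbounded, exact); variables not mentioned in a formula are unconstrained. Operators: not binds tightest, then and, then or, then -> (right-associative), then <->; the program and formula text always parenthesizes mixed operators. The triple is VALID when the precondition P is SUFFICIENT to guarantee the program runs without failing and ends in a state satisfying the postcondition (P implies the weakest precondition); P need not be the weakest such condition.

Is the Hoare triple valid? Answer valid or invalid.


Working backward. After the program, the postcondition (tot != -7 or w - 5 < 2*b + 5) -> (tot + tot - 6 <= b - b - 3 and 2*w + 9 != 3) must hold; in canonical form it is (tot != -7 or w < 2*b + 10) -> (2*tot <= 3 and 2*w != -6).
Before q := w: (tot != -7 or w < 2*b + 10) -> (2*tot <= 3 and 2*w != -6)
Before b := tot + 2: (tot != -7 or w < 2*tot + 14) -> (2*tot <= 3 and 2*w != -6)
Then branch requires (3*b != 2 or w < 6*b - 4) -> (6*b <= 21 and 2*w != -6); else branch requires (tot != -7 or w < 2*tot + 14) -> (2*tot <= 3 and 2*w != -6).
Before the if: (2*b <= 1 -> ((3*b != 2 or w < 6*b - 4) -> (6*b <= 21 and 2*w != -6))) and ((not (2*b <= 1)) -> ((tot != -7 or w < 2*tot + 14) -> (2*tot <= 3 and 2*w != -6)))
Before q := tot: (2*b <= 1 -> ((3*b != 2 or w < 6*b - 4) -> (6*b <= 21 and 2*w != -6))) and ((not (2*b <= 1)) -> ((tot != -7 or w < 2*tot + 14) -> (2*tot <= 3 and 2*w != -6)))
Before tot := tot: (2*b <= 1 -> ((3*b != 2 or w < 6*b - 4) -> (6*b <= 21 and 2*w != -6))) and ((not (2*b <= 1)) -> ((tot != -7 or w < 2*tot + 14) -> (2*tot <= 3 and 2*w != -6)))
The weakest precondition is (2*b <= 1 -> ((3*b != 2 or w < 6*b - 4) -> (6*b <= 21 and 2*w != -6))) and ((not (2*b <= 1)) -> ((tot != -7 or w < 2*tot + 14) -> (2*tot <= 3 and 2*w != -6))).
Check whether (2*b <= 1 -> ((3*b != 2 or w < 6*b - 4) -> (6*b <= 21 and 2*w != -6))) and ((not (2*b <= 3)) -> ((tot != -7 or w < 2*tot + 14) -> (2*tot <= 3 and 2*w != -6))) implies it.
Countermodel: at the initial state b = 1, tot = 2, w = -4, the precondition holds but the weakest precondition fails.
Answer: invalid


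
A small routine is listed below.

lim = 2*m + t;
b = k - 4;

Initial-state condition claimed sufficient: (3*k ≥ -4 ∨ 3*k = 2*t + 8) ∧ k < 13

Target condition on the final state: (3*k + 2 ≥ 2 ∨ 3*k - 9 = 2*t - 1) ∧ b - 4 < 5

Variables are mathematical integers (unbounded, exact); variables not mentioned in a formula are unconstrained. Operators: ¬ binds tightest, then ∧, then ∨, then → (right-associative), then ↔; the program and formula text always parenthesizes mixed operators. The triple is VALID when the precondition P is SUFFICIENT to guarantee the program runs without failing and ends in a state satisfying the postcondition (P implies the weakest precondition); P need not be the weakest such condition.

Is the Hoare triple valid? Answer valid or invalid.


Working backward. After the program, the postcondition (3*k + 2 ≥ 2 ∨ 3*k - 9 = 2*t - 1) ∧ b - 4 < 5 must hold; in canonical form it is (3*k ≥ 0 ∨ 3*k = 2*t + 8) ∧ b < 9.
Before b := k - 4: (3*k ≥ 0 ∨ 3*k = 2*t + 8) ∧ k < 13
Before lim := 2*m + t: (3*k ≥ 0 ∨ 3*k = 2*t + 8) ∧ k < 13
The weakest precondition is (3*k ≥ 0 ∨ 3*k = 2*t + 8) ∧ k < 13.
Check whether (3*k ≥ -4 ∨ 3*k = 2*t + 8) ∧ k < 13 implies it.
Countermodel: at the initial state k = -1, t = 0, the precondition holds but the weakest precondition fails.
Answer: invalid


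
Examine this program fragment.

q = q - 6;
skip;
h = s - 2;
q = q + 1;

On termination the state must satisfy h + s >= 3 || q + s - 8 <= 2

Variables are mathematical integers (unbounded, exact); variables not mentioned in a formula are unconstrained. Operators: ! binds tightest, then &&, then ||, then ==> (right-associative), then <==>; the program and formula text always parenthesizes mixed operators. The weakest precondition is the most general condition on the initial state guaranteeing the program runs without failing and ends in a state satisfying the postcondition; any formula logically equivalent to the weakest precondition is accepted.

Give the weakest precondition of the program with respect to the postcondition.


Working backward. After the program, the postcondition h + s >= 3 || q + s - 8 <= 2 must hold; in canonical form it is h + s >= 3 || q + s <= 10.
Before q := q + 1: h + s >= 3 || q + s <= 9
Before h := s - 2: 2*s >= 5 || q + s <= 9
Before skip: 2*s >= 5 || q + s <= 9
Before q := q - 6: 2*s >= 5 || q + s <= 15
Answer: WP = 2*s >= 5 || q + s <= 15


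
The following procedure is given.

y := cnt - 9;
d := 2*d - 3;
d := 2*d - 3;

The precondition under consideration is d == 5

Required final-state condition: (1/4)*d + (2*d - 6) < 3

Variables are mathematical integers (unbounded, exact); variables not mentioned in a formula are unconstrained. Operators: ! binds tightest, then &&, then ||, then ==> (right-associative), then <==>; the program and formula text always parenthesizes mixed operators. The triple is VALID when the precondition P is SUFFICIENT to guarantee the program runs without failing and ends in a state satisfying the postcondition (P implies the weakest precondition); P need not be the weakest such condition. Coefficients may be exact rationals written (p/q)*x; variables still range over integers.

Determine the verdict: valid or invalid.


Working backward. After the program, the postcondition (1/4)*d + (2*d - 6) < 3 must hold; in canonical form it is (9/4)*d < 9.
Before d := 2*d - 3: (9/2)*d < 63/4
Before d := 2*d - 3: 9*d < 117/4
Before y := cnt - 9: 9*d < 117/4
The weakest precondition is 9*d < 117/4.
Check whether d == 5 implies it.
Countermodel: at the initial state d = 5, the precondition holds but the weakest precondition fails.
Answer: invalid


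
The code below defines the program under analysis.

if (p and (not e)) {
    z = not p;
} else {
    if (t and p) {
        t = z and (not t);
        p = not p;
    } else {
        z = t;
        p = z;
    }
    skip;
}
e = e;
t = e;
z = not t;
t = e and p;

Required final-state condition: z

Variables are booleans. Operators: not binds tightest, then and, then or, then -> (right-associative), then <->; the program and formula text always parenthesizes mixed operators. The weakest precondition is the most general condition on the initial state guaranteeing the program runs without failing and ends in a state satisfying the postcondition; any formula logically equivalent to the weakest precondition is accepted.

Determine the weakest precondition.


Working backward. After the program, z must hold.
Before t := e and p: z
Before z := not t: not t
Before t := e: not e
Before e := e: not e
Then branch requires not e; else branch requires ((t and p) -> (not e)) and ((not (t and p)) -> (not e)).
Before the if: ((p and (not e)) -> (not e)) and ((not (p and (not e))) -> (((t and p) -> (not e)) and ((not (t and p)) -> (not e))))
Answer: WP = ((p and (not e)) -> (not e)) and ((not (p and (not e))) -> (((t and p) -> (not e)) and ((not (t and p)) -> (not e))))


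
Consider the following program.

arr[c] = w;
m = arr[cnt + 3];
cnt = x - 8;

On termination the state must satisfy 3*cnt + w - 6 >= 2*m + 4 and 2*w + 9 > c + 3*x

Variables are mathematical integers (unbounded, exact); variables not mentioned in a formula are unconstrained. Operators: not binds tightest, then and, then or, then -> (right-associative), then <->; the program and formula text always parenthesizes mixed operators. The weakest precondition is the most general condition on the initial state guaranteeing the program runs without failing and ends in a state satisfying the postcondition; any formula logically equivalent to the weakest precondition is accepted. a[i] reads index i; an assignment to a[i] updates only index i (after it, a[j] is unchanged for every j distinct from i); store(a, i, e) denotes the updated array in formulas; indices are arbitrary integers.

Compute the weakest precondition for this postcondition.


Working backward. After the program, the postcondition 3*cnt + w - 6 >= 2*m + 4 and 2*w + 9 > c + 3*x must hold; in canonical form it is 3*cnt + w >= 2*m + 10 and 2*w > c + 3*x - 9.
Before cnt := x - 8: w + 3*x >= 2*m + 34 and 2*w > c + 3*x - 9
Before m := arr[cnt + 3]: w + 3*x >= 2*arr[cnt + 3] + 34 and 2*w > c + 3*x - 9
Before arr[c] := w: w + 3*x >= 2*store(arr, c, w)[cnt + 3] + 34 and 2*w > c + 3*x - 9
Answer: WP = w + 3*x >= 2*store(arr, c, w)[cnt + 3] + 34 and 2*w > c + 3*x - 9


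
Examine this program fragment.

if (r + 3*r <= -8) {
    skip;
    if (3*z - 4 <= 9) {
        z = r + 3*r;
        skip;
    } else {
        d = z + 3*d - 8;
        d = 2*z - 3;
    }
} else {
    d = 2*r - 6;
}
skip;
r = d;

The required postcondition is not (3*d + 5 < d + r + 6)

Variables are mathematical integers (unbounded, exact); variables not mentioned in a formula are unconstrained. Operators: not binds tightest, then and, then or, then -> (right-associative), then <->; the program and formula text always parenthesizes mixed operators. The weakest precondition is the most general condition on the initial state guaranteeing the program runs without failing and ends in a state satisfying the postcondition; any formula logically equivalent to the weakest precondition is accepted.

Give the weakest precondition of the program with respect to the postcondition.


Working backward. After the program, the postcondition not (3*d + 5 < d + r + 6) must hold; in canonical form it is not (2*d < r + 1).
Before r := d: not (d < 1)
Before skip: not (d < 1)
Then branch requires (3*z <= 13 -> (not (d < 1))) and ((not (3*z <= 13)) -> (not (2*z < 4))); else branch requires not (2*r < 7).
Before the if: (4*r <= -8 -> ((3*z <= 13 -> (not (d < 1))) and ((not (3*z <= 13)) -> (not (2*z < 4))))) and ((not (4*r <= -8)) -> (not (2*r < 7)))
Answer: WP = (4*r <= -8 -> ((3*z <= 13 -> (not (d < 1))) and ((not (3*z <= 13)) -> (not (2*z < 4))))) and ((not (4*r <= -8)) -> (not (2*r < 7)))
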